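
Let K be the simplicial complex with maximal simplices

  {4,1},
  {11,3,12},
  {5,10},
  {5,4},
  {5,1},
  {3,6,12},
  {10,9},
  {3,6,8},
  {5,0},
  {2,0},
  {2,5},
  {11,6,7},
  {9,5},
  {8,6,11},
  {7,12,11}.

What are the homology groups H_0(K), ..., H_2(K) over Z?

K has 13 vertices, 21 edges, 6 triangles.
rank ∂_0 = 0, rank ∂_1 = 11 ⇒ b_0 = 13 − 0 − 11 = 2; all invariant factors of ∂_1 are 1 so no torsion. So H_0 = Z^2.
rank ∂_1 = 11, rank ∂_2 = 6 ⇒ b_1 = 21 − 11 − 6 = 4; all invariant factors of ∂_2 are 1 so no torsion. So H_1 = Z^4.
rank ∂_2 = 6, rank ∂_3 = 0 ⇒ b_2 = 6 − 6 − 0 = 0. So H_2 = 0.

H_0 ≅ Z^2,  H_1 ≅ Z^4,  H_2 = 0.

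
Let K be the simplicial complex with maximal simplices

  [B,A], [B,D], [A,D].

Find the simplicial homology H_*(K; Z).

H_0 ≅ Z,  H_1 ≅ Z.

Take the total order A < B < D on the vertex set. Then K (dimension 1) consists of the simplices:

  0-simplices (3): A, B, D
  1-simplices (3): AB, AD, BD

giving chain groups C_0 ≅ Z^3, C_1 ≅ Z^3.

∂_1: C_1 → C_0 maps an edge to its endpoints' difference, ∂[p,q] = q − p.
As a 3×3 matrix over Z this has rank 2, with invariant factors (1,1).

Reading off H_k = ker ∂_k / im ∂_{k+1}:

  H_0: rank C_0 − rank ∂_1 = 3 − 2 = 1, and the invariant factors of ∂_1 are all 1, so H_0 = Z.
  H_1: rank ker ∂_1 − rank ∂_2 = (3 − 2) − 0 = 1, and there is no ∂_2, so H_1 = Z.

As a check, the Euler characteristic is 3 − 3 = 0, which agrees with 1 − 1 = 0.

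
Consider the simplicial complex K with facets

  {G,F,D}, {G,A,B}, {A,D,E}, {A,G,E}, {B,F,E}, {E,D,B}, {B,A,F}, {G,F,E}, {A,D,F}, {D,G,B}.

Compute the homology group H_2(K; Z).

Order the vertices as A < B < D < E < F < G. Listing each simplex with vertices in this order, K has dimension 2 with simplices:

  0-simplices (6): A, B, D, E, F, G
  1-simplices (15): AB, AD, AE, AF, AG, BD, BE, BF, BG, DE, DF, DG, EF, EG, FG
  2-simplices (10): ABF, ABG, ADE, ADF, AEG, BDE, BDG, BEF, DFG, EFG

Hence C_0 ≅ Z^6, C_1 ≅ Z^15, C_2 ≅ Z^10.

∂_1: C_1 → C_0 sends each edge [p,q] (with p < q) to q − p.
This gives a 6×15 integer matrix of rank 5; reducing to Smith normal form yields diagonal entries (1,1,1,1,1).

∂_2: C_2 → C_1 acts by ∂[p,q,r] = [q,r] − [p,r] + [p,q]. For instance
  ∂ADF = DF − AF + AD,
  ∂AEG = EG − AG + AE.
As a 15×10 matrix over Z this has rank 10, with invariant factors (1,1,1,1,1,1,1,1,1,2).

Computing H_k = (kernel of ∂_k) / (image of ∂_{k+1}):

  H_2: rank ker ∂_2 − rank ∂_3 = (10 − 10) − 0 = 0, and there is no ∂_3, so H_2 ≅ 0.

H_2 = 0.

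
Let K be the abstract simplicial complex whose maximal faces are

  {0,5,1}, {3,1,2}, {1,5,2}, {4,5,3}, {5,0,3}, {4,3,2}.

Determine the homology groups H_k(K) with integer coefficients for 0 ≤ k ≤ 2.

We work with the vertex ordering 0 < 1 < 2 < 3 < 4 < 5. The simplices of K, each written with vertices in increasing order, are:

  0-simplices (6): [0], [1], [2], [3], [4], [5]
  1-simplices (12): [0,1], [0,3], [0,5], [1,2], [1,3], [1,5], [2,3], [2,4], [2,5], [3,4], [3,5], [4,5]
  2-simplices (6): [0,1,5], [0,3,5], [1,2,3], [1,2,5], [2,3,4], [3,4,5]

so the chain groups are C_0 ≅ Z^6, C_1 ≅ Z^12, C_2 ≅ Z^6.

The boundary map ∂_1: C_1 → C_0 is given by ∂[p,q] = [q] − [p].
The 6×12 boundary matrix has rank 5 and Smith normal form diag(1,1,1,1,1).

∂_2: C_2 → C_1 maps a triangle to the signed sum of its edges. For instance
  ∂[2,3,4] = [3,4] − [2,4] + [2,3],
  ∂[1,2,5] = [2,5] − [1,5] + [1,2].
This gives a 12×6 integer matrix of rank 6; reducing to Smith normal form yields diagonal entries (1,1,1,1,1,1).

Now H_k = ker ∂_k / im ∂_{k+1}, so:

  H_0: rank C_0 − rank ∂_1 = 6 − 5 = 1, and the invariant factors of ∂_1 are all 1, so H_0 = Z.
  H_1: rank ker ∂_1 − rank ∂_2 = (12 − 5) − 6 = 1, and the invariant factors of ∂_2 are all 1, so H_1 = Z.
  H_2: rank ker ∂_2 − rank ∂_3 = (6 − 6) − 0 = 0, and there is no ∂_3, so H_2 = 0.

(K is a triangulation of the cylinder S^1 x I.)

H_0 ≅ Z,  H_1 ≅ Z,  H_2 = 0.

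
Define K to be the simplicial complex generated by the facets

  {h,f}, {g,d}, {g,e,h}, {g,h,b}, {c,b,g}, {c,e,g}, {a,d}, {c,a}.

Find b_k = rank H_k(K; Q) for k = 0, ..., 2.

b_0 = 1, b_1 = 1, b_2 = 0.

We work with the vertex ordering a < b < c < d < e < f < g < h. The simplices of K, each written with vertices in increasing order, are:

  0-simplices (8): a, b, c, d, e, f, g, h
  1-simplices (12): ac, ad, bc, bg, bh, ce, cg, dg, eg, eh, fh, gh
  2-simplices (4): bcg, bgh, ceg, egh

giving chain groups C_0 ≅ Z^8, C_1 ≅ Z^12, C_2 ≅ Z^4.

The boundary map ∂_1: C_1 → C_0 maps an edge to its endpoints' difference, ∂[p,q] = q − p. For instance
  ∂bg = g − b.
As a 8×12 matrix over Z this has rank 7, with invariant factors (1,1,1,1,1,1,1).

∂_2: C_2 → C_1 sends each 2-simplex [p,q,r] to [q,r] − [p,r] + [p,q]. For instance
  ∂bcg = cg − bg + bc,
  ∂bgh = gh − bh + bg.
This gives a 12×4 integer matrix of rank 4; reducing to Smith normal form yields diagonal entries (1,1,1,1).

Now H_k = ker ∂_k / im ∂_{k+1}, so:

  H_0: rank C_0 − rank ∂_1 = 8 − 7 = 1, and the invariant factors of ∂_1 are all 1, so H_0 ≅ Z.
  H_1: rank ker ∂_1 − rank ∂_2 = (12 − 7) − 4 = 1, and the invariant factors of ∂_2 are all 1, so H_1 ≅ Z.
  H_2: rank ker ∂_2 − rank ∂_3 = (4 − 4) − 0 = 0, and there is no ∂_3, so H_2 ≅ 0.

Hence the Betti numbers are b_0 = 1, b_1 = 1, b_2 = 0.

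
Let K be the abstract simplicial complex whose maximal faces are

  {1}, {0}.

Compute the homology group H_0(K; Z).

H_0 ≅ Z^2.

We work with the vertex ordering 0 < 1. The simplices of K, each written with vertices in increasing order, are:

  0-simplices (2): [0], [1]

giving chain groups C_0 ≅ Z^2.

Reading off H_k = ker ∂_k / im ∂_{k+1}:

  H_0: rank C_0 − rank ∂_1 = 2 − 0 = 2, and there is no ∂_1, so H_0 ≅ Z^2.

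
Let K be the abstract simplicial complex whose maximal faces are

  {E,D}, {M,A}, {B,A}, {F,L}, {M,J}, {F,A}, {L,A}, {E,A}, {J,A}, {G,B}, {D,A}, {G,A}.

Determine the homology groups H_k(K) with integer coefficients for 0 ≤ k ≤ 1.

H_0 = Z,  H_1 = Z^4.

Order the vertices as A < B < D < E < F < G < J < L < M. Listing each simplex with vertices in this order, K has dimension 1 with simplices:

  0-simplices (9): A, B, D, E, F, G, J, L, M
  1-simplices (12): AB, AD, AE, AF, AG, AJ, AL, AM, BG, DE, FL, JM

Hence C_0 ≅ Z^9, C_1 ≅ Z^12.

The boundary map ∂_1: C_1 → C_0 is given by ∂[p,q] = [q] − [p].
The resulting 9×12 matrix has rank 8, and its Smith normal form has invariant factors (1,1,1,1,1,1,1,1).

From H_k ≅ ker(∂_k) / im(∂_{k+1}) we obtain:

  H_0: rank C_0 − rank ∂_1 = 9 − 8 = 1, and the invariant factors of ∂_1 are all 1, so H_0 ≅ Z.
  H_1: rank ker ∂_1 − rank ∂_2 = (12 − 8) − 0 = 4, and there is no ∂_2, so H_1 ≅ Z^4.

As a check, the Euler characteristic is 9 − 12 = -3, which agrees with 1 − 4 = -3.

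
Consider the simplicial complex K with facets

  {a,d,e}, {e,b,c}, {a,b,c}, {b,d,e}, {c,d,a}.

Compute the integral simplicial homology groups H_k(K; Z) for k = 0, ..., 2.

Order the vertices as a < b < c < d < e. Listing each simplex with vertices in this order, K has dimension 2 with simplices:

  0-simplices (5): a, b, c, d, e
  1-simplices (10): ab, ac, ad, ae, bc, bd, be, cd, ce, de
  2-simplices (5): abc, acd, ade, bce, bde

Hence C_0 ≅ Z^5, C_1 ≅ Z^10, C_2 ≅ Z^5.

Boundary ∂_1: C_1 → C_0 maps an edge to its endpoints' difference, ∂[p,q] = q − p.
As a 5×10 matrix over Z this has rank 4, with invariant factors (1,1,1,1).

The boundary map ∂_2: C_2 → C_1 acts by ∂[p,q,r] = [q,r] − [p,r] + [p,q]. For instance
  ∂bde = de − be + bd,
  ∂bce = ce − be + bc.
This gives a 10×5 integer matrix of rank 5; reducing to Smith normal form yields diagonal entries (1,1,1,1,1).

Computing H_k = (kernel of ∂_k) / (image of ∂_{k+1}):

  H_0: rank C_0 − rank ∂_1 = 5 − 4 = 1, and the invariant factors of ∂_1 are all 1, so H_0 = Z.
  H_1: rank ker ∂_1 − rank ∂_2 = (10 − 4) − 5 = 1, and the invariant factors of ∂_2 are all 1, so H_1 = Z.
  H_2: rank ker ∂_2 − rank ∂_3 = (5 − 5) − 0 = 0, and there is no ∂_3, so H_2 = 0.

H_0 ≅ Z,  H_1 ≅ Z,  H_2 = 0.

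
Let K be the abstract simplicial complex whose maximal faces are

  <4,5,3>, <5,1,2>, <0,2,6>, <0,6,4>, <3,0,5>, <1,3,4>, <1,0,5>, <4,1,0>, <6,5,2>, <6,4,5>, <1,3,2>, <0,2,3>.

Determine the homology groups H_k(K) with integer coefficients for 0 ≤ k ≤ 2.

H_0 = Z,  H_1 = Z/2Z,  H_2 = 0.

We work with the vertex ordering 0 < 1 < 2 < 3 < 4 < 5 < 6. The simplices of K, each written with vertices in increasing order, are:

  0-simplices (7): [0], [1], [2], [3], [4], [5], [6]
  1-simplices (18): [0,1], [0,2], [0,3], [0,4], [0,5], [0,6], [1,2], [1,3], [1,4], [1,5], [2,3], [2,5], [2,6], [3,4], [3,5], [4,5], [4,6], [5,6]
  2-simplices (12): [0,1,4], [0,1,5], [0,2,3], [0,2,6], [0,3,5], [0,4,6], [1,2,3], [1,2,5], [1,3,4], [2,5,6], [3,4,5], [4,5,6]

giving chain groups C_0 ≅ Z^7, C_1 ≅ Z^18, C_2 ≅ Z^12.

Boundary ∂_1: C_1 → C_0 sends each edge [p,q] (with p < q) to q − p.
The 7×18 boundary matrix has rank 6 and Smith normal form diag(1,1,1,1,1,1).

∂_2: C_2 → C_1 acts by ∂[p,q,r] = [q,r] − [p,r] + [p,q]. For instance
  ∂[0,2,6] = [2,6] − [0,6] + [0,2],
  ∂[0,3,5] = [3,5] − [0,5] + [0,3].
The resulting 18×12 matrix has rank 12, and its Smith normal form has invariant factors (1,1,1,1,1,1,1,1,1,1,1,2).

From H_k ≅ ker(∂_k) / im(∂_{k+1}) we obtain:

  H_0: rank C_0 − rank ∂_1 = 7 − 6 = 1, and the invariant factors of ∂_1 are all 1, so H_0 ≅ Z.
  H_1: rank ker ∂_1 − rank ∂_2 = (18 − 6) − 12 = 0, and ∂_2 has invariant factor 2 > 1, so H_1 ≅ Z/2Z.
  H_2: rank ker ∂_2 − rank ∂_3 = (12 − 12) − 0 = 0, and there is no ∂_3, so H_2 ≅ 0.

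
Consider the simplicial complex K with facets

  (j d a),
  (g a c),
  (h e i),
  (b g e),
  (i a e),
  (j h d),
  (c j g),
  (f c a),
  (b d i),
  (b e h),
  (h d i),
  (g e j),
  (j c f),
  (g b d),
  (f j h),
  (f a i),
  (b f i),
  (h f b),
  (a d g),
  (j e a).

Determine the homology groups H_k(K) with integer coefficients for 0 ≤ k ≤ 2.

H_0 ≅ Z,  H_1 ≅ Z × Z/2,  H_2 = 0.

K has 10 vertices, 30 edges, 20 triangles.
rank ∂_0 = 0, rank ∂_1 = 9 ⇒ b_0 = 10 − 0 − 9 = 1; all invariant factors of ∂_1 are 1 so no torsion. So H_0 ≅ Z.
rank ∂_1 = 9, rank ∂_2 = 20 ⇒ b_1 = 30 − 9 − 20 = 1; ∂_2 has invariant factor(s) [2] giving torsion. So H_1 ≅ Z × Z/2.
rank ∂_2 = 20, rank ∂_3 = 0 ⇒ b_2 = 20 − 20 − 0 = 0. So H_2 ≅ 0.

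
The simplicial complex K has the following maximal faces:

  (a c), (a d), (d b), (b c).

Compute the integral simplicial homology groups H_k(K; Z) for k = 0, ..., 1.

Order the vertices as a < b < c < d. Listing each simplex with vertices in this order, K has dimension 1 with simplices:

  0-simplices (4): a, b, c, d
  1-simplices (4): ac, ad, bc, bd

Hence C_0 ≅ Z^4, C_1 ≅ Z^4.

Boundary ∂_1: C_1 → C_0 is given by ∂[p,q] = [q] − [p].
The resulting 4×4 matrix has rank 3, and its Smith normal form has invariant factors (1,1,1).

From H_k ≅ ker(∂_k) / im(∂_{k+1}) we obtain:

  H_0: rank C_0 − rank ∂_1 = 4 − 3 = 1, and the invariant factors of ∂_1 are all 1, so H_0 = Z.
  H_1: rank ker ∂_1 − rank ∂_2 = (4 − 3) − 0 = 1, and there is no ∂_2, so H_1 = Z.

As a check, the Euler characteristic is 4 − 4 = 0, which agrees with 1 − 1 = 0.
(K is a triangulation of the circle S^1.)

H_0 = Z,  H_1 = Z.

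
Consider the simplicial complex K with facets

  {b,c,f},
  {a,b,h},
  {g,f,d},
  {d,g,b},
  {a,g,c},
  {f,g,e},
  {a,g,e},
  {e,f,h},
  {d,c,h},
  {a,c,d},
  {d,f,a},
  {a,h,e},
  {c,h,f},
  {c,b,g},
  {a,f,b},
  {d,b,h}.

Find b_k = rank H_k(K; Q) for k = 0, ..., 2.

K has 8 vertices, 24 edges, 16 triangles.
rank ∂_0 = 0, rank ∂_1 = 7 ⇒ b_0 = 8 − 0 − 7 = 1; all invariant factors of ∂_1 are 1 so no torsion. So H_0 = Z.
rank ∂_1 = 7, rank ∂_2 = 15 ⇒ b_1 = 24 − 7 − 15 = 2; all invariant factors of ∂_2 are 1 so no torsion. So H_1 = Z^2.
rank ∂_2 = 15, rank ∂_3 = 0 ⇒ b_2 = 16 − 15 − 0 = 1. So H_2 = Z.

b_0 = 1, b_1 = 2, b_2 = 1.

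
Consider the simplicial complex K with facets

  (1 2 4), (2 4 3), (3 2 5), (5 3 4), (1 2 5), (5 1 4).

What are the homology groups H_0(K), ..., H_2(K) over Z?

H_0 ≅ Z,  H_1 = 0,  H_2 ≅ Z.

Fix the vertex order 1 < 2 < 3 < 4 < 5 and write every simplex with vertices in increasing order. Then dim K = 2 and the simplices of K are:

  0-simplices (5): [1], [2], [3], [4], [5]
  1-simplices (9): [1,2], [1,4], [1,5], [2,3], [2,4], [2,5], [3,4], [3,5], [4,5]
  2-simplices (6): [1,2,4], [1,2,5], [1,4,5], [2,3,4], [2,3,5], [3,4,5]

Hence C_0 ≅ Z^5, C_1 ≅ Z^9, C_2 ≅ Z^6.

∂_1: C_1 → C_0 is given by ∂[p,q] = [q] − [p].
The 5×9 boundary matrix has rank 4 and Smith normal form diag(1,1,1,1).

∂_2: C_2 → C_1 maps a triangle to the signed sum of its edges. For instance
  ∂[1,4,5] = [4,5] − [1,5] + [1,4],
  ∂[1,2,4] = [2,4] − [1,4] + [1,2].
As a 9×6 matrix over Z this has rank 5, with invariant factors (1,1,1,1,1).

Reading off H_k = ker ∂_k / im ∂_{k+1}:

  H_0: rank C_0 − rank ∂_1 = 5 − 4 = 1, and the invariant factors of ∂_1 are all 1, so H_0 ≅ Z.
  H_1: rank ker ∂_1 − rank ∂_2 = (9 − 4) − 5 = 0, and the invariant factors of ∂_2 are all 1, so H_1 ≅ 0.
  H_2: rank ker ∂_2 − rank ∂_3 = (6 − 5) − 0 = 1, and there is no ∂_3, so H_2 ≅ Z.

(K is a triangulation of the 2-sphere S^2.)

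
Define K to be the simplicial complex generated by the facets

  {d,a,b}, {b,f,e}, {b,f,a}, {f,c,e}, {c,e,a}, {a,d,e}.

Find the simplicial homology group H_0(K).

We work with the vertex ordering a < b < c < d < e < f. The simplices of K, each written with vertices in increasing order, are:

  0-simplices (6): a, b, c, d, e, f
  1-simplices (12): ab, ac, ad, ae, af, bd, be, bf, ce, cf, de, ef
  2-simplices (6): abd, abf, ace, ade, bef, cef

Hence C_0 ≅ Z^6, C_1 ≅ Z^12, C_2 ≅ Z^6.

The boundary map ∂_1: C_1 → C_0 maps an edge to its endpoints' difference, ∂[p,q] = q − p. For instance
  ∂cf = f − c.
As a 6×12 matrix over Z this has rank 5, with invariant factors (1,1,1,1,1).

Boundary ∂_2: C_2 → C_1 acts by ∂[p,q,r] = [q,r] − [p,r] + [p,q]. For instance
  ∂cef = ef − cf + ce,
  ∂abd = bd − ad + ab.
The 12×6 boundary matrix has rank 6 and Smith normal form diag(1,1,1,1,1,1).

Computing H_k = (kernel of ∂_k) / (image of ∂_{k+1}):

  H_0: rank C_0 − rank ∂_1 = 6 − 5 = 1, and the invariant factors of ∂_1 are all 1, so H_0 = Z.

(K is a triangulation of the cylinder S^1 x I.)

H_0 ≅ Z.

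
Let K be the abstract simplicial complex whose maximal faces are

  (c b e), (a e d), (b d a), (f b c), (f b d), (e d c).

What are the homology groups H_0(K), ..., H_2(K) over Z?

Order the vertices as a < b < c < d < e < f. Listing each simplex with vertices in this order, K has dimension 2 with simplices:

  0-simplices (6): a, b, c, d, e, f
  1-simplices (12): ab, ad, ae, bc, bd, be, bf, cd, ce, cf, de, df
  2-simplices (6): abd, ade, bce, bcf, bdf, cde

so the chain groups are C_0 ≅ Z^6, C_1 ≅ Z^12, C_2 ≅ Z^6.

∂_1: C_1 → C_0 maps an edge to its endpoints' difference, ∂[p,q] = q − p. For instance
  ∂bc = c − b.
This gives a 6×12 integer matrix of rank 5; reducing to Smith normal form yields diagonal entries (1,1,1,1,1).

Boundary ∂_2: C_2 → C_1 maps a triangle to the signed sum of its edges. For instance
  ∂bce = ce − be + bc,
  ∂abd = bd − ad + ab.
The 12×6 boundary matrix has rank 6 and Smith normal form diag(1,1,1,1,1,1).

From H_k ≅ ker(∂_k) / im(∂_{k+1}) we obtain:

  H_0: rank C_0 − rank ∂_1 = 6 − 5 = 1, and the invariant factors of ∂_1 are all 1, so H_0 ≅ Z.
  H_1: rank ker ∂_1 − rank ∂_2 = (12 − 5) − 6 = 1, and the invariant factors of ∂_2 are all 1, so H_1 ≅ Z.
  H_2: rank ker ∂_2 − rank ∂_3 = (6 − 6) − 0 = 0, and there is no ∂_3, so H_2 ≅ 0.

As a check, the Euler characteristic is 6 − 12 + 6 = 0, which agrees with 1 − 1 + 0 = 0.

H_0 = Z,  H_1 = Z,  H_2 = 0.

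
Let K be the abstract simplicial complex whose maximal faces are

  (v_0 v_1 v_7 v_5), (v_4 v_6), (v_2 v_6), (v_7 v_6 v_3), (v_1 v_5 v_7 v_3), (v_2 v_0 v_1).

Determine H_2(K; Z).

H_2 = 0.

Fix the vertex order v_0 < v_1 < v_2 < v_3 < v_4 < v_5 < v_6 < v_7 and write every simplex with vertices in increasing order. Then dim K = 3 and the simplices of K are:

  0-simplices (8): [v_0], [v_1], [v_2], [v_3], [v_4], [v_5], [v_6], [v_7]
  1-simplices (15): (15 of them)
  2-simplices (9): [v_0,v_1,v_2], [v_0,v_1,v_5], [v_0,v_1,v_7], [v_0,v_5,v_7], [v_1,v_3,v_5], [v_1,v_3,v_7], [v_1,v_5,v_7], [v_3,v_5,v_7], [v_3,v_6,v_7]
  3-simplices (2): [v_0,v_1,v_5,v_7], [v_1,v_3,v_5,v_7]

so the chain groups are C_0 ≅ Z^8, C_1 ≅ Z^15, C_2 ≅ Z^9, C_3 ≅ Z^2.

The boundary map ∂_1: C_1 → C_0 maps an edge to its endpoints' difference, ∂[p,q] = q − p. For instance
  ∂[v_0,v_2] = [v_2] − [v_0].
The 8×15 boundary matrix has rank 7 and Smith normal form diag(1,1,1,1,1,1,1).

Boundary ∂_2: C_2 → C_1 acts by ∂[p,q,r] = [q,r] − [p,r] + [p,q]. For instance
  ∂[v_0,v_1,v_5] = [v_1,v_5] − [v_0,v_5] + [v_0,v_1],
  ∂[v_0,v_1,v_2] = [v_1,v_2] − [v_0,v_2] + [v_0,v_1].
The 15×9 boundary matrix has rank 7 and Smith normal form diag(1,1,1,1,1,1,1).

∂_3: C_3 → C_2 sends each 3-simplex σ to the alternating sum Σ_i (−1)^i (σ with its i-th vertex removed). For instance
  ∂[v_1,v_3,v_5,v_7] = [v_3,v_5,v_7] − [v_1,v_5,v_7] + [v_1,v_3,v_7] − [v_1,v_3,v_5],
  ∂[v_0,v_1,v_5,v_7] = [v_1,v_5,v_7] − [v_0,v_5,v_7] + [v_0,v_1,v_7] − [v_0,v_1,v_5].
As a 9×2 matrix over Z this has rank 2, with invariant factors (1,1).

Now H_k = ker ∂_k / im ∂_{k+1}, so:

  H_2: rank ker ∂_2 − rank ∂_3 = (9 − 7) − 2 = 0, and the invariant factors of ∂_3 are all 1, so H_2 ≅ 0.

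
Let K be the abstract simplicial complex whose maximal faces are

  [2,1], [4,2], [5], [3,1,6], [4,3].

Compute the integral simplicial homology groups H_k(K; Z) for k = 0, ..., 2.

Fix the vertex order 1 < 2 < 3 < 4 < 5 < 6 and write every simplex with vertices in increasing order. Then dim K = 2 and the simplices of K are:

  0-simplices (6): [1], [2], [3], [4], [5], [6]
  1-simplices (6): [1,2], [1,3], [1,6], [2,4], [3,4], [3,6]
  2-simplices (1): [1,3,6]

giving chain groups C_0 ≅ Z^6, C_1 ≅ Z^6, C_2 ≅ Z^1.

∂_1: C_1 → C_0 sends each edge [p,q] (with p < q) to q − p. For instance
  ∂[2,4] = [4] − [2].
The 6×6 boundary matrix has rank 4 and Smith normal form diag(1,1,1,1).

The boundary map ∂_2: C_2 → C_1 acts by ∂[p,q,r] = [q,r] − [p,r] + [p,q]. For instance
  ∂[1,3,6] = [3,6] − [1,6] + [1,3].
The 6×1 boundary matrix has rank 1 and Smith normal form diag(1).

Reading off H_k = ker ∂_k / im ∂_{k+1}:

  H_0: rank C_0 − rank ∂_1 = 6 − 4 = 2, and the invariant factors of ∂_1 are all 1, so H_0 ≅ Z^2.
  H_1: rank ker ∂_1 − rank ∂_2 = (6 − 4) − 1 = 1, and the invariant factors of ∂_2 are all 1, so H_1 ≅ Z.
  H_2: rank ker ∂_2 − rank ∂_3 = (1 − 1) − 0 = 0, and there is no ∂_3, so H_2 ≅ 0.

H_0 ≅ Z^2,  H_1 ≅ Z,  H_2 = 0.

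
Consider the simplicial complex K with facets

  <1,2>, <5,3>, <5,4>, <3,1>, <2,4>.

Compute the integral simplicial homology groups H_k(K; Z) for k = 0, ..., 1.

H_0 ≅ Z,  H_1 ≅ Z.

We work with the vertex ordering 1 < 2 < 3 < 4 < 5. The simplices of K, each written with vertices in increasing order, are:

  0-simplices (5): [1], [2], [3], [4], [5]
  1-simplices (5): [1,2], [1,3], [2,4], [3,5], [4,5]

Hence C_0 ≅ Z^5, C_1 ≅ Z^5.

The boundary map ∂_1: C_1 → C_0 maps an edge to its endpoints' difference, ∂[p,q] = q − p.
The 5×5 boundary matrix has rank 4 and Smith normal form diag(1,1,1,1).

From H_k ≅ ker(∂_k) / im(∂_{k+1}) we obtain:

  H_0: rank C_0 − rank ∂_1 = 5 − 4 = 1, and the invariant factors of ∂_1 are all 1, so H_0 ≅ Z.
  H_1: rank ker ∂_1 − rank ∂_2 = (5 − 4) − 0 = 1, and there is no ∂_2, so H_1 ≅ Z.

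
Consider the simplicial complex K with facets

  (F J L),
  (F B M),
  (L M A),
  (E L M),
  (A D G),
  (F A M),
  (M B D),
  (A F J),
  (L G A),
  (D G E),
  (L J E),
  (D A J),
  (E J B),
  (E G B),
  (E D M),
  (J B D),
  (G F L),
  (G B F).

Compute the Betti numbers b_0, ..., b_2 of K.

Order the vertices as A < B < D < E < F < G < J < L < M. Listing each simplex with vertices in this order, K has dimension 2 with simplices:

  0-simplices (9): A, B, D, E, F, G, J, L, M
  1-simplices (27): AD, AF, AG, AJ, AL, AM, BD, BE, BF, BG, BJ, BM, DE, DG, DJ, DM, EG, EJ, EL, EM, FG, FJ, FL, FM, GL, JL, LM
  2-simplices (18): ADG, ADJ, AFJ, AFM, AGL, ALM, BDJ, BDM, BEG, BEJ, BFG, BFM, DEG, DEM, EJL, ELM, FGL, FJL

so the chain groups are C_0 ≅ Z^9, C_1 ≅ Z^27, C_2 ≅ Z^18.

∂_1: C_1 → C_0 sends each edge [p,q] (with p < q) to q − p. For instance
  ∂BM = M − B.
The 9×27 boundary matrix has rank 8 and Smith normal form diag(1,1,1,1,1,1,1,1).

The boundary map ∂_2: C_2 → C_1 acts by ∂[p,q,r] = [q,r] − [p,r] + [p,q]. For instance
  ∂BDJ = DJ − BJ + BD,
  ∂FGL = GL − FL + FG.
The resulting 27×18 matrix has rank 18, and its Smith normal form has invariant factors (1,1,1,1,1,1,1,1,1,1,1,1,1,1,1,1,1,2).

Now H_k = ker ∂_k / im ∂_{k+1}, so:

  H_0: rank C_0 − rank ∂_1 = 9 − 8 = 1, and the invariant factors of ∂_1 are all 1, so H_0 ≅ Z.
  H_1: rank ker ∂_1 − rank ∂_2 = (27 − 8) − 18 = 1, and ∂_2 has invariant factor 2 > 1, so H_1 ≅ Z ⊕ Z/2Z.
  H_2: rank ker ∂_2 − rank ∂_3 = (18 − 18) − 0 = 0, and there is no ∂_3, so H_2 ≅ 0.

Hence the Betti numbers are b_0 = 1, b_1 = 1, b_2 = 0.

b_0 = 1, b_1 = 1, b_2 = 0.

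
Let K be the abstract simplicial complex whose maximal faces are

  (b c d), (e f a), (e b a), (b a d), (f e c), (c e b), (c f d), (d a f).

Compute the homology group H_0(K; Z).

Order the vertices as a < b < c < d < e < f. Listing each simplex with vertices in this order, K has dimension 2 with simplices:

  0-simplices (6): a, b, c, d, e, f
  1-simplices (12): ab, ad, ae, af, bc, bd, be, cd, ce, cf, df, ef
  2-simplices (8): abd, abe, adf, aef, bcd, bce, cdf, cef

so the chain groups are C_0 ≅ Z^6, C_1 ≅ Z^12, C_2 ≅ Z^8.

The boundary map ∂_1: C_1 → C_0 sends each edge [p,q] (with p < q) to q − p. For instance
  ∂be = e − b.
This gives a 6×12 integer matrix of rank 5; reducing to Smith normal form yields diagonal entries (1,1,1,1,1).

∂_2: C_2 → C_1 acts by ∂[p,q,r] = [q,r] − [p,r] + [p,q]. For instance
  ∂abe = be − ae + ab,
  ∂cdf = df − cf + cd.
The resulting 12×8 matrix has rank 7, and its Smith normal form has invariant factors (1,1,1,1,1,1,1).

Computing H_k = (kernel of ∂_k) / (image of ∂_{k+1}):

  H_0: rank C_0 − rank ∂_1 = 6 − 5 = 1, and the invariant factors of ∂_1 are all 1, so H_0 ≅ Z.

H_0 = Z.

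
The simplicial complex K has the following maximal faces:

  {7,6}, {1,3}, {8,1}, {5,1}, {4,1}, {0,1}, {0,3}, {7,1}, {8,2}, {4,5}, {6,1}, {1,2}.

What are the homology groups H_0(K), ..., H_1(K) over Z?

H_0 = Z,  H_1 = Z^4.

Order the vertices as 0 < 1 < 2 < 3 < 4 < 5 < 6 < 7 < 8. Listing each simplex with vertices in this order, K has dimension 1 with simplices:

  0-simplices (9): [0], [1], [2], [3], [4], [5], [6], [7], [8]
  1-simplices (12): [0,1], [0,3], [1,2], [1,3], [1,4], [1,5], [1,6], [1,7], [1,8], [2,8], [4,5], [6,7]

so the chain groups are C_0 ≅ Z^9, C_1 ≅ Z^12.

Boundary ∂_1: C_1 → C_0 maps an edge to its endpoints' difference, ∂[p,q] = q − p. For instance
  ∂[1,8] = [8] − [1].
The 9×12 boundary matrix has rank 8 and Smith normal form diag(1,1,1,1,1,1,1,1).

Reading off H_k = ker ∂_k / im ∂_{k+1}:

  H_0: rank C_0 − rank ∂_1 = 9 − 8 = 1, and the invariant factors of ∂_1 are all 1, so H_0 = Z.
  H_1: rank ker ∂_1 − rank ∂_2 = (12 − 8) − 0 = 4, and there is no ∂_2, so H_1 = Z^4.

As a check, the Euler characteristic is 9 − 12 = -3, which agrees with 1 − 4 = -3.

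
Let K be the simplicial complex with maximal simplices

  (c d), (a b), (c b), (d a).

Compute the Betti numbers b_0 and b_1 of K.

K has 4 vertices, 4 edges.
rank ∂_0 = 0, rank ∂_1 = 3 ⇒ b_0 = 4 − 0 − 3 = 1; all invariant factors of ∂_1 are 1 so no torsion. So H_0 = Z.
rank ∂_1 = 3, rank ∂_2 = 0 ⇒ b_1 = 4 − 3 − 0 = 1. So H_1 = Z.

b_0 = 1, b_1 = 1.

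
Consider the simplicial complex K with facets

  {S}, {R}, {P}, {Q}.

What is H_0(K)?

H_0 = Z^4.

Fix the vertex order P < Q < R < S and write every simplex with vertices in increasing order. Then dim K = 0 and the simplices of K are:

  0-simplices (4): P, Q, R, S

giving chain groups C_0 ≅ Z^4.

Computing H_k = (kernel of ∂_k) / (image of ∂_{k+1}):

  H_0: rank C_0 − rank ∂_1 = 4 − 0 = 4, and there is no ∂_1, so H_0 ≅ Z^4.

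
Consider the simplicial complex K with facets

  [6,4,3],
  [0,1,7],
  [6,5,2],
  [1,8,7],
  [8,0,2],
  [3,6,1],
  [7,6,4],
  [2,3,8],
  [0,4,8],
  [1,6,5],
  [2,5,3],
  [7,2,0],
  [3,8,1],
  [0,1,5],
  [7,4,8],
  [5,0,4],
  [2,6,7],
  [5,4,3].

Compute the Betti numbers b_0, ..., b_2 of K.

Take the total order 0 < 1 < 2 < 3 < 4 < 5 < 6 < 7 < 8 on the vertex set. Then K (dimension 2) consists of the simplices:

  0-simplices (9): [0], [1], [2], [3], [4], [5], [6], [7], [8]
  1-simplices (27): (27 of them)
  2-simplices (18): [0,1,5], [0,1,7], [0,2,7], [0,2,8], [0,4,5], [0,4,8], [1,3,6], [1,3,8], [1,5,6], [1,7,8], [2,3,5], [2,3,8], [2,5,6], [2,6,7], [3,4,5], [3,4,6], [4,6,7], [4,7,8]

giving chain groups C_0 ≅ Z^9, C_1 ≅ Z^27, C_2 ≅ Z^18.

The boundary map ∂_1: C_1 → C_0 sends each edge [p,q] (with p < q) to q − p. For instance
  ∂[1,3] = [3] − [1].
This gives a 9×27 integer matrix of rank 8; reducing to Smith normal form yields diagonal entries (1,1,1,1,1,1,1,1).

The boundary map ∂_2: C_2 → C_1 acts by ∂[p,q,r] = [q,r] − [p,r] + [p,q]. For instance
  ∂[2,6,7] = [6,7] − [2,7] + [2,6],
  ∂[4,6,7] = [6,7] − [4,7] + [4,6].
As a 27×18 matrix over Z this has rank 18, with invariant factors (1,1,1,1,1,1,1,1,1,1,1,1,1,1,1,1,1,2).

Computing H_k = (kernel of ∂_k) / (image of ∂_{k+1}):

  H_0: rank C_0 − rank ∂_1 = 9 − 8 = 1, and the invariant factors of ∂_1 are all 1, so H_0 = Z.
  H_1: rank ker ∂_1 − rank ∂_2 = (27 − 8) − 18 = 1, and ∂_2 has invariant factor 2 > 1, so H_1 = Z ⊕ Z/2.
  H_2: rank ker ∂_2 − rank ∂_3 = (18 − 18) − 0 = 0, and there is no ∂_3, so H_2 = 0.

Hence the Betti numbers are b_0 = 1, b_1 = 1, b_2 = 0.

b_0 = 1, b_1 = 1, b_2 = 0.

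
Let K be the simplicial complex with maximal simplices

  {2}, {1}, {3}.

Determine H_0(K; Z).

H_0 ≅ Z^3.

We work with the vertex ordering 1 < 2 < 3. The simplices of K, each written with vertices in increasing order, are:

  0-simplices (3): [1], [2], [3]

Hence C_0 ≅ Z^3.

Computing H_k = (kernel of ∂_k) / (image of ∂_{k+1}):

  H_0: rank C_0 − rank ∂_1 = 3 − 0 = 3, and there is no ∂_1, so H_0 ≅ Z^3.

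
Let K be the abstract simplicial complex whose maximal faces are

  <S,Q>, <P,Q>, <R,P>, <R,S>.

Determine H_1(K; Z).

H_1 ≅ Z.

K has 4 vertices, 4 edges.
rank ∂_1 = 3, rank ∂_2 = 0 ⇒ b_1 = 4 − 3 − 0 = 1. So H_1 ≅ Z.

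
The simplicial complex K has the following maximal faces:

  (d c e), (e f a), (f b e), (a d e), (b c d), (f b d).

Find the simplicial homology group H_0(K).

H_0 ≅ Z.

Fix the vertex order a < b < c < d < e < f and write every simplex with vertices in increasing order. Then dim K = 2 and the simplices of K are:

  0-simplices (6): a, b, c, d, e, f
  1-simplices (12): ad, ae, af, bc, bd, be, bf, cd, ce, de, df, ef
  2-simplices (6): ade, aef, bcd, bdf, bef, cde

giving chain groups C_0 ≅ Z^6, C_1 ≅ Z^12, C_2 ≅ Z^6.

The boundary map ∂_1: C_1 → C_0 sends each edge [p,q] (with p < q) to q − p. For instance
  ∂bc = c − b.
The resulting 6×12 matrix has rank 5, and its Smith normal form has invariant factors (1,1,1,1,1).

∂_2: C_2 → C_1 maps a triangle to the signed sum of its edges. For instance
  ∂bdf = df − bf + bd,
  ∂bcd = cd − bd + bc.
The resulting 12×6 matrix has rank 6, and its Smith normal form has invariant factors (1,1,1,1,1,1).

From H_k ≅ ker(∂_k) / im(∂_{k+1}) we obtain:

  H_0: rank C_0 − rank ∂_1 = 6 − 5 = 1, and the invariant factors of ∂_1 are all 1, so H_0 = Z.

(K is a triangulation of the cylinder S^1 x I.)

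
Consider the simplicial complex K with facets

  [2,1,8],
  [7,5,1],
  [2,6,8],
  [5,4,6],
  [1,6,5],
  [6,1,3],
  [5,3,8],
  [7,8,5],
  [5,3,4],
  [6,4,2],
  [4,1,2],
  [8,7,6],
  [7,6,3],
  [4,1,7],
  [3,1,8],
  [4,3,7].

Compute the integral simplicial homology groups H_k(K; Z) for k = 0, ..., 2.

H_0 ≅ Z,  H_1 ≅ Z^2,  H_2 ≅ Z.

Fix the vertex order 1 < 2 < 3 < 4 < 5 < 6 < 7 < 8 and write every simplex with vertices in increasing order. Then dim K = 2 and the simplices of K are:

  0-simplices (8): [1], [2], [3], [4], [5], [6], [7], [8]
  1-simplices (24): (24 of them)
  2-simplices (16): [1,2,4], [1,2,8], [1,3,6], [1,3,8], [1,4,7], [1,5,6], [1,5,7], [2,4,6], [2,6,8], [3,4,5], [3,4,7], [3,5,8], [3,6,7], [4,5,6], [5,7,8], [6,7,8]

giving chain groups C_0 ≅ Z^8, C_1 ≅ Z^24, C_2 ≅ Z^16.

Boundary ∂_1: C_1 → C_0 maps an edge to its endpoints' difference, ∂[p,q] = q − p. For instance
  ∂[5,8] = [8] − [5].
The 8×24 boundary matrix has rank 7 and Smith normal form diag(1,1,1,1,1,1,1).

∂_2: C_2 → C_1 maps a triangle to the signed sum of its edges. For instance
  ∂[1,3,8] = [3,8] − [1,8] + [1,3],
  ∂[3,4,7] = [4,7] − [3,7] + [3,4].
This gives a 24×16 integer matrix of rank 15; reducing to Smith normal form yields diagonal entries (1,1,1,1,1,1,1,1,1,1,1,1,1,1,1).

Computing H_k = (kernel of ∂_k) / (image of ∂_{k+1}):

  H_0: rank C_0 − rank ∂_1 = 8 − 7 = 1, and the invariant factors of ∂_1 are all 1, so H_0 ≅ Z.
  H_1: rank ker ∂_1 − rank ∂_2 = (24 − 7) − 15 = 2, and the invariant factors of ∂_2 are all 1, so H_1 ≅ Z^2.
  H_2: rank ker ∂_2 − rank ∂_3 = (16 − 15) − 0 = 1, and there is no ∂_3, so H_2 ≅ Z.

As a check, the Euler characteristic is 8 − 24 + 16 = 0, which agrees with 1 − 2 + 1 = 0.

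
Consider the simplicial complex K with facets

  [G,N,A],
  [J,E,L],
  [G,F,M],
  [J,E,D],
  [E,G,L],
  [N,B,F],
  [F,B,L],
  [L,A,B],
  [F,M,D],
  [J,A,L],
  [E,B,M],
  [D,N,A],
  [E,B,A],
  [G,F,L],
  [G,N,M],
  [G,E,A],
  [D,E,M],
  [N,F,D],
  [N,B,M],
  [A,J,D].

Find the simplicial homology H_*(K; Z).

H_0 = Z,  H_1 = Z × Z/2,  H_2 = 0.

Order the vertices as A < B < D < E < F < G < J < L < M < N. Listing each simplex with vertices in this order, K has dimension 2 with simplices:

  0-simplices (10): A, B, D, E, F, G, J, L, M, N
  1-simplices (30): AB, AD, AE, AG, AJ, AL, AN, BE, BF, BL, BM, BN, DE, DF, DJ, DM, DN, EG, EJ, EL, EM, FG, FL, FM, FN, GL, GM, GN, JL, MN
  2-simplices (20): ABE, ABL, ADJ, ADN, AEG, AGN, AJL, BEM, BFL, BFN, BMN, DEJ, DEM, DFM, DFN, EGL, EJL, FGL, FGM, GMN

giving chain groups C_0 ≅ Z^10, C_1 ≅ Z^30, C_2 ≅ Z^20.

∂_1: C_1 → C_0 sends each edge [p,q] (with p < q) to q − p. For instance
  ∂BE = E − B.
This gives a 10×30 integer matrix of rank 9; reducing to Smith normal form yields diagonal entries (1,1,1,1,1,1,1,1,1).

∂_2: C_2 → C_1 acts by ∂[p,q,r] = [q,r] − [p,r] + [p,q]. For instance
  ∂EGL = GL − EL + EG,
  ∂AJL = JL − AL + AJ.
The 30×20 boundary matrix has rank 20 and Smith normal form diag(1,1,1,1,1,1,1,1,1,1,1,1,1,1,1,1,1,1,1,2).

Reading off H_k = ker ∂_k / im ∂_{k+1}:

  H_0: rank C_0 − rank ∂_1 = 10 − 9 = 1, and the invariant factors of ∂_1 are all 1, so H_0 ≅ Z.
  H_1: rank ker ∂_1 − rank ∂_2 = (30 − 9) − 20 = 1, and ∂_2 has invariant factor 2 > 1, so H_1 ≅ Z × Z/2.
  H_2: rank ker ∂_2 − rank ∂_3 = (20 − 20) − 0 = 0, and there is no ∂_3, so H_2 ≅ 0.

(K is a triangulation of the Klein bottle.)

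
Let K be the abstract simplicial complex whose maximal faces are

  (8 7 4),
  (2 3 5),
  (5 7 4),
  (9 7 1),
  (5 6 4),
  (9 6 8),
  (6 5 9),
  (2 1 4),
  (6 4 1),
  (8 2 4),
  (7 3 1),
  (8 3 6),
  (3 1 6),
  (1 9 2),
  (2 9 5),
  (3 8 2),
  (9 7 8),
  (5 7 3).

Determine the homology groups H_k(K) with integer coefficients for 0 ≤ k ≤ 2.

Take the total order 1 < 2 < 3 < 4 < 5 < 6 < 7 < 8 < 9 on the vertex set. Then K (dimension 2) consists of the simplices:

  0-simplices (9): [1], [2], [3], [4], [5], [6], [7], [8], [9]
  1-simplices (27): (27 of them)
  2-simplices (18): [1,2,4], [1,2,9], [1,3,6], [1,3,7], [1,4,6], [1,7,9], [2,3,5], [2,3,8], [2,4,8], [2,5,9], [3,5,7], [3,6,8], [4,5,6], [4,5,7], [4,7,8], [5,6,9], [6,8,9], [7,8,9]

so the chain groups are C_0 ≅ Z^9, C_1 ≅ Z^27, C_2 ≅ Z^18.

Boundary ∂_1: C_1 → C_0 sends each edge [p,q] (with p < q) to q − p. For instance
  ∂[1,4] = [4] − [1].
As a 9×27 matrix over Z this has rank 8, with invariant factors (1,1,1,1,1,1,1,1).

Boundary ∂_2: C_2 → C_1 sends each 2-simplex [p,q,r] to [q,r] − [p,r] + [p,q]. For instance
  ∂[4,5,6] = [5,6] − [4,6] + [4,5],
  ∂[3,5,7] = [5,7] − [3,7] + [3,5].
The 27×18 boundary matrix has rank 17 and Smith normal form diag(1,1,1,1,1,1,1,1,1,1,1,1,1,1,1,1,1).

Now H_k = ker ∂_k / im ∂_{k+1}, so:

  H_0: rank C_0 − rank ∂_1 = 9 − 8 = 1, and the invariant factors of ∂_1 are all 1, so H_0 ≅ Z.
  H_1: rank ker ∂_1 − rank ∂_2 = (27 − 8) − 17 = 2, and the invariant factors of ∂_2 are all 1, so H_1 ≅ Z^2.
  H_2: rank ker ∂_2 − rank ∂_3 = (18 − 17) − 0 = 1, and there is no ∂_3, so H_2 ≅ Z.

As a check, the Euler characteristic is 9 − 27 + 18 = 0, which agrees with 1 − 2 + 1 = 0.

H_0 ≅ Z,  H_1 ≅ Z^2,  H_2 ≅ Z.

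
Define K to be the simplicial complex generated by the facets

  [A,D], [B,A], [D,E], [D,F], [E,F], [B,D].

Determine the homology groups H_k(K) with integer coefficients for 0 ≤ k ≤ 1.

Take the total order A < B < D < E < F on the vertex set. Then K (dimension 1) consists of the simplices:

  0-simplices (5): A, B, D, E, F
  1-simplices (6): AB, AD, BD, DE, DF, EF

so the chain groups are C_0 ≅ Z^5, C_1 ≅ Z^6.

∂_1: C_1 → C_0 is given by ∂[p,q] = [q] − [p].
This gives a 5×6 integer matrix of rank 4; reducing to Smith normal form yields diagonal entries (1,1,1,1).

From H_k ≅ ker(∂_k) / im(∂_{k+1}) we obtain:

  H_0: rank C_0 − rank ∂_1 = 5 − 4 = 1, and the invariant factors of ∂_1 are all 1, so H_0 ≅ Z.
  H_1: rank ker ∂_1 − rank ∂_2 = (6 − 4) − 0 = 2, and there is no ∂_2, so H_1 ≅ Z^2.

(K is a triangulation of a wedge of 2 circles.)

H_0 = Z,  H_1 = Z^2.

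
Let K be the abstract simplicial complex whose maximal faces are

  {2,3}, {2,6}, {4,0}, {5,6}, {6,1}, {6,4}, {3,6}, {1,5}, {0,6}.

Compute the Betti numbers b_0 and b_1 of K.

Take the total order 0 < 1 < 2 < 3 < 4 < 5 < 6 on the vertex set. Then K (dimension 1) consists of the simplices:

  0-simplices (7): [0], [1], [2], [3], [4], [5], [6]
  1-simplices (9): [0,4], [0,6], [1,5], [1,6], [2,3], [2,6], [3,6], [4,6], [5,6]

Hence C_0 ≅ Z^7, C_1 ≅ Z^9.

The boundary map ∂_1: C_1 → C_0 is given by ∂[p,q] = [q] − [p]. For instance
  ∂[2,3] = [3] − [2].
The resulting 7×9 matrix has rank 6, and its Smith normal form has invariant factors (1,1,1,1,1,1).

Now H_k = ker ∂_k / im ∂_{k+1}, so:

  H_0: rank C_0 − rank ∂_1 = 7 − 6 = 1, and the invariant factors of ∂_1 are all 1, so H_0 = Z.
  H_1: rank ker ∂_1 − rank ∂_2 = (9 − 6) − 0 = 3, and there is no ∂_2, so H_1 = Z^3.

(K is a triangulation of a wedge of 3 circles.)

Hence the Betti numbers are b_0 = 1, b_1 = 3.

b_0 = 1, b_1 = 3.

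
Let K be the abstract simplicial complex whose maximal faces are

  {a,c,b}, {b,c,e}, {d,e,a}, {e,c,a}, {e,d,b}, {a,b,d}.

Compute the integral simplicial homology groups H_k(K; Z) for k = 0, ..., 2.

Take the total order a < b < c < d < e on the vertex set. Then K (dimension 2) consists of the simplices:

  0-simplices (5): a, b, c, d, e
  1-simplices (9): ab, ac, ad, ae, bc, bd, be, ce, de
  2-simplices (6): abc, abd, ace, ade, bce, bde

so the chain groups are C_0 ≅ Z^5, C_1 ≅ Z^9, C_2 ≅ Z^6.

∂_1: C_1 → C_0 sends each edge [p,q] (with p < q) to q − p. For instance
  ∂be = e − b.
As a 5×9 matrix over Z this has rank 4, with invariant factors (1,1,1,1).

∂_2: C_2 → C_1 acts by ∂[p,q,r] = [q,r] − [p,r] + [p,q]. For instance
  ∂ade = de − ae + ad,
  ∂abc = bc − ac + ab.
The 9×6 boundary matrix has rank 5 and Smith normal form diag(1,1,1,1,1).

From H_k ≅ ker(∂_k) / im(∂_{k+1}) we obtain:

  H_0: rank C_0 − rank ∂_1 = 5 − 4 = 1, and the invariant factors of ∂_1 are all 1, so H_0 = Z.
  H_1: rank ker ∂_1 − rank ∂_2 = (9 − 4) − 5 = 0, and the invariant factors of ∂_2 are all 1, so H_1 = 0.
  H_2: rank ker ∂_2 − rank ∂_3 = (6 − 5) − 0 = 1, and there is no ∂_3, so H_2 = Z.

As a check, the Euler characteristic is 5 − 9 + 6 = 2, which agrees with 1 − 0 + 1 = 2.
(K is a triangulation of the 2-sphere S^2.)

H_0 ≅ Z,  H_1 = 0,  H_2 ≅ Z.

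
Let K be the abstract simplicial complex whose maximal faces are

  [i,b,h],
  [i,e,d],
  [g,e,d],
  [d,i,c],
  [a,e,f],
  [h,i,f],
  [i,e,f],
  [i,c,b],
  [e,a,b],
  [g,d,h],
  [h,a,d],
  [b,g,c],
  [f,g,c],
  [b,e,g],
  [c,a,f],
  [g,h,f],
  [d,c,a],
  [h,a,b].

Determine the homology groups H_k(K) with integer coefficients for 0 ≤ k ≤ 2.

K has 9 vertices, 27 edges, 18 triangles.
rank ∂_0 = 0, rank ∂_1 = 8 ⇒ b_0 = 9 − 0 − 8 = 1; all invariant factors of ∂_1 are 1 so no torsion. So H_0 = Z.
rank ∂_1 = 8, rank ∂_2 = 17 ⇒ b_1 = 27 − 8 − 17 = 2; all invariant factors of ∂_2 are 1 so no torsion. So H_1 = Z^2.
rank ∂_2 = 17, rank ∂_3 = 0 ⇒ b_2 = 18 − 17 − 0 = 1. So H_2 = Z.

H_0 = Z,  H_1 = Z^2,  H_2 = Z.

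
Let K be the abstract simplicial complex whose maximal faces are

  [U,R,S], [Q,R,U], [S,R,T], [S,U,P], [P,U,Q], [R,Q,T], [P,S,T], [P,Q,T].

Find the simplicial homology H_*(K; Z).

H_0 ≅ Z,  H_1 = 0,  H_2 ≅ Z.

Fix the vertex order P < Q < R < S < T < U and write every simplex with vertices in increasing order. Then dim K = 2 and the simplices of K are:

  0-simplices (6): P, Q, R, S, T, U
  1-simplices (12): PQ, PS, PT, PU, QR, QT, QU, RS, RT, RU, ST, SU
  2-simplices (8): PQT, PQU, PST, PSU, QRT, QRU, RST, RSU

giving chain groups C_0 ≅ Z^6, C_1 ≅ Z^12, C_2 ≅ Z^8.

Boundary ∂_1: C_1 → C_0 is given by ∂[p,q] = [q] − [p].
The resulting 6×12 matrix has rank 5, and its Smith normal form has invariant factors (1,1,1,1,1).

Boundary ∂_2: C_2 → C_1 acts by ∂[p,q,r] = [q,r] − [p,r] + [p,q]. For instance
  ∂RSU = SU − RU + RS,
  ∂QRU = RU − QU + QR.
The 12×8 boundary matrix has rank 7 and Smith normal form diag(1,1,1,1,1,1,1).

From H_k ≅ ker(∂_k) / im(∂_{k+1}) we obtain:

  H_0: rank C_0 − rank ∂_1 = 6 − 5 = 1, and the invariant factors of ∂_1 are all 1, so H_0 = Z.
  H_1: rank ker ∂_1 − rank ∂_2 = (12 − 5) − 7 = 0, and the invariant factors of ∂_2 are all 1, so H_1 = 0.
  H_2: rank ker ∂_2 − rank ∂_3 = (8 − 7) − 0 = 1, and there is no ∂_3, so H_2 = Z.

As a check, the Euler characteristic is 6 − 12 + 8 = 2, which agrees with 1 − 0 + 1 = 2.
(K is a triangulation of the 2-sphere S^2.)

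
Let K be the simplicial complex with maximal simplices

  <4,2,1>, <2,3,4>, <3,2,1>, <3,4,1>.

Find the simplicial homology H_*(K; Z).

H_0 ≅ Z,  H_1 = 0,  H_2 ≅ Z.

We work with the vertex ordering 1 < 2 < 3 < 4. The simplices of K, each written with vertices in increasing order, are:

  0-simplices (4): [1], [2], [3], [4]
  1-simplices (6): [1,2], [1,3], [1,4], [2,3], [2,4], [3,4]
  2-simplices (4): [1,2,3], [1,2,4], [1,3,4], [2,3,4]

so the chain groups are C_0 ≅ Z^4, C_1 ≅ Z^6, C_2 ≅ Z^4.

Boundary ∂_1: C_1 → C_0 is given by ∂[p,q] = [q] − [p].
The resulting 4×6 matrix has rank 3, and its Smith normal form has invariant factors (1,1,1).

∂_2: C_2 → C_1 acts by ∂[p,q,r] = [q,r] − [p,r] + [p,q]. For instance
  ∂[1,2,4] = [2,4] − [1,4] + [1,2],
  ∂[1,2,3] = [2,3] − [1,3] + [1,2].
This gives a 6×4 integer matrix of rank 3; reducing to Smith normal form yields diagonal entries (1,1,1).

Now H_k = ker ∂_k / im ∂_{k+1}, so:

  H_0: rank C_0 − rank ∂_1 = 4 − 3 = 1, and the invariant factors of ∂_1 are all 1, so H_0 ≅ Z.
  H_1: rank ker ∂_1 − rank ∂_2 = (6 − 3) − 3 = 0, and the invariant factors of ∂_2 are all 1, so H_1 ≅ 0.
  H_2: rank ker ∂_2 − rank ∂_3 = (4 − 3) − 0 = 1, and there is no ∂_3, so H_2 ≅ Z.

As a check, the Euler characteristic is 4 − 6 + 4 = 2, which agrees with 1 − 0 + 1 = 2.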